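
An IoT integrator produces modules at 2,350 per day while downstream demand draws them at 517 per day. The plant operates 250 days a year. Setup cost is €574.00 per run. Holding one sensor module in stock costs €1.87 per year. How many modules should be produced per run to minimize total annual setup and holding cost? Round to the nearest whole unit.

Annual demand D = 517 × 250 = 129,250.
Production build-up factor (1 − d/p) = 1 − 517/2,350 = 0.7800.
Q* = √(2DS / (H(1 − d/p))) = √(2 × 129,250 × 574 / (1.87 × 0.7800)).
= √(148,379,000 / 1.4586) ≈ 10085.980.

Q* ≈ 10,086 modules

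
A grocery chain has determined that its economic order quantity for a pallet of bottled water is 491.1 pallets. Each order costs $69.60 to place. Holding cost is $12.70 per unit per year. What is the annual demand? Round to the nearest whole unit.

D ≈ 22,004 pallets per year

The basic EOQ model gives Q* = √(2DS/H); rearrange for the unknown.
From Q* = √(2DS/H): D = Q*²H / (2S) = 491.1² × 12.7 / (2 × 69.6) = 22004.138.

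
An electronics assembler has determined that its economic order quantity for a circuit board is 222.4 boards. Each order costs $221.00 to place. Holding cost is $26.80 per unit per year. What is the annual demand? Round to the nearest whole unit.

D ≈ 2,999 boards per year

Squaring Q* = √(2DS/H) gives Q*² = 2DS/H.
From Q* = √(2DS/H): D = Q*²H / (2S) = 222.4² × 26.8 / (2 × 221) = 2999.039.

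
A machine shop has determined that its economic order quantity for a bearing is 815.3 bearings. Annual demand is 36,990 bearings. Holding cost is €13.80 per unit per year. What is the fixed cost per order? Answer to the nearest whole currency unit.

Invert the EOQ relation Q*² = 2DS/H.
From Q* = √(2DS/H): S = Q*²H / (2D) = 815.3² × 13.8 / (2 × 36,990) = 123.9937.

S ≈ €124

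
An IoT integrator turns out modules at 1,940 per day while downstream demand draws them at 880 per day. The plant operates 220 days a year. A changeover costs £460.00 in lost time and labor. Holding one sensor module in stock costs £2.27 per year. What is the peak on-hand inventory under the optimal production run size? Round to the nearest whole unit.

Annual demand D = 880 × 220 = 193,600.
Production build-up factor (1 − d/p) = 1 − 880/1,940 = 0.5464.
Q* = √(2DS / (H(1 − d/p))) = √(2 × 193,600 × 460 / (2.27 × 0.5464)).
= √(178,112,000 / 1.2403) ≈ 11983.442.
Maximum inventory = Q*(1 − d/p) = 11983.442 × 0.5464 ≈ 6547.654.

I_max ≈ 6,548 modules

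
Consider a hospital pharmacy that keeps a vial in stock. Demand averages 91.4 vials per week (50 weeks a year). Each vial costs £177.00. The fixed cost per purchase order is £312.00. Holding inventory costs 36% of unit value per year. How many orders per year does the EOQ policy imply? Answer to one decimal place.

Annual demand D = 91.4 × 50 = 4,570.
Holding cost H = 0.36 × £177.00 = £63.7200 per unit per year.
EOQ = √(2DS/H) = √(2 × 4,570 × 312 / 63.72) ≈ 211.55.
Orders per year = D / Q* = 4,570 / 211.55 ≈ 21.602.

N ≈ 21.6 orders per year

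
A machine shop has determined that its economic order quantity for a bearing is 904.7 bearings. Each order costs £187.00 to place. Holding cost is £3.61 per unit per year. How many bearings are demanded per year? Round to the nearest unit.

Invert the EOQ relation Q*² = 2DS/H.
From Q* = √(2DS/H): D = Q*²H / (2S) = 904.7² × 3.61 / (2 × 187) = 7900.322.

D ≈ 7,900 bearings per year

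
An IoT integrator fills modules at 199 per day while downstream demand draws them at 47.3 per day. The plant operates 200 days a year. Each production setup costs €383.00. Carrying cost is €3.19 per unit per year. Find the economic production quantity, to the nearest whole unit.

Annual demand D = 47.3 × 200 = 9,460.
Production build-up factor (1 − d/p) = 1 − 47.3/199 = 0.7623.
Q* = √(2DS / (H(1 − d/p))) = √(2 × 9,460 × 383 / (3.19 × 0.7623)).
= √(7,246,360 / 2.4318) ≈ 1726.229.

Q* ≈ 1,726 modules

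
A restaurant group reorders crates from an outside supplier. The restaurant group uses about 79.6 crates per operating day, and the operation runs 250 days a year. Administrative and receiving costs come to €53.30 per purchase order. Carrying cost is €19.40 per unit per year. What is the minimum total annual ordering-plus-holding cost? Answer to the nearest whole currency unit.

Annual demand D = 79.6 × 250 = 19,900.
The optimal lot size = √(2DS/H) = √(2 × 19,900 × 53.3 / 19.4) ≈ 330.68.
At the optimum the two cost components are equal, so total cost = 2·(Q*/2)H = Q*·H.
Minimum total = √(2DSH) = √(2 × 19,900 × 53.3 × 19.4) ≈ 6415.138.

TC* ≈ €6,415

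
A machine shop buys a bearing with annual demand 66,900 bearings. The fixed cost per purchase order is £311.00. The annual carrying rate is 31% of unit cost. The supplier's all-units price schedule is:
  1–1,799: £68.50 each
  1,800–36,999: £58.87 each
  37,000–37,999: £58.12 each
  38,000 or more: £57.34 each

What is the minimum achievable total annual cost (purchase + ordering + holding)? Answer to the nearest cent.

TC* ≈ £3,966,386.56

Holding cost per unit per year at price C is H = 0.31·C.
Candidates are each tier's EOQ (if it falls in that tier) and each price-break quantity.
EOQ at £68.50 = 1399.9 (feasible in tier 1): TC = 66,900×£68.50 + (66,900/1399.9)×311 + (1399.9/2)×0.31×£68.50 = £4,612,375.86.
EOQ at £58.87 = 1510.0 < 1800, so use break Q=1800: TC = 66,900×£58.87 + (66,900/1800.0)×311 + (1800.0/2)×0.31×£58.87 = £3,966,386.56.
EOQ at £58.12 = 1519.7 < 37000, so use break Q=37000: TC = 66,900×£58.12 + (66,900/37000.0)×311 + (37000.0/2)×0.31×£58.12 = £4,222,108.52.
EOQ at £57.34 = 1530.0 < 38000, so use break Q=38000: TC = 66,900×£57.34 + (66,900/38000.0)×311 + (38000.0/2)×0.31×£57.34 = £4,174,326.12.
Lowest total cost among the candidates is at Q = 1800.0.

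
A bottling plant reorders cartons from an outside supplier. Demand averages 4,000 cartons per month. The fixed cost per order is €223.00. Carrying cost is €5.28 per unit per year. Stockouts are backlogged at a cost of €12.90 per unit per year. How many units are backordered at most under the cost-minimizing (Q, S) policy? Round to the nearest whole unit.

Annual demand D = 4,000 × 12 = 48,000.
With planned backorders, Q* = √(2DS/H) · √((H+B)/B).
√(2DS/H) = √(2 × 48,000 × 223 / 5.28) = 2013.590.
√((H+B)/B) = √((5.28+12.9)/12.9) = 1.1871.
Q* ≈ 2390.414.
S* = Q* · H/(H+B) = 2390.414 × 5.28/18.18 ≈ 694.246.

S* ≈ 694 cartons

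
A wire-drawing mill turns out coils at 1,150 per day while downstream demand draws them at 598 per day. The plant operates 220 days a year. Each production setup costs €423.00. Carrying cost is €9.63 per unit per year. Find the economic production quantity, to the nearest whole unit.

Annual demand D = 598 × 220 = 131,560.
Production build-up factor (1 − d/p) = 1 − 598/1,150 = 0.4800.
Q* = √(2DS / (H(1 − d/p))) = √(2 × 131,560 × 423 / (9.63 × 0.4800)).
= √(111,299,760 / 4.6224) ≈ 4906.969.

Q* ≈ 4,907 coils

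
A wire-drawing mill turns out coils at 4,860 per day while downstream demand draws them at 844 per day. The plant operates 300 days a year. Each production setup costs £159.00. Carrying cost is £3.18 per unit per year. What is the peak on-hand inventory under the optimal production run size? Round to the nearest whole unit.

I_max ≈ 4,574 coils

Annual demand D = 844 × 300 = 253,200.
Production build-up factor (1 − d/p) = 1 − 844/4,860 = 0.8263.
Q* = √(2DS / (H(1 − d/p))) = √(2 × 253,200 × 159 / (3.18 × 0.8263)).
= √(80,517,600 / 2.6278) ≈ 5535.453.
Maximum inventory = Q*(1 − d/p) = 5535.453 × 0.8263 ≈ 4574.152.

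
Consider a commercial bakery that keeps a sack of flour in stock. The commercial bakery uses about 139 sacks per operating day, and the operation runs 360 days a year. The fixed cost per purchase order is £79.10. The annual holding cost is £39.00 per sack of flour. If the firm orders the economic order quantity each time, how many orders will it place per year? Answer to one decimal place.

Annual demand D = 139 × 360 = 50,040.
Q* = √(2DS/H) = √(2 × 50,040 × 79.1 / 39) ≈ 450.54.
Orders per year = D / Q* = 50,040 / 450.54 ≈ 111.068.

N ≈ 111.1 orders per year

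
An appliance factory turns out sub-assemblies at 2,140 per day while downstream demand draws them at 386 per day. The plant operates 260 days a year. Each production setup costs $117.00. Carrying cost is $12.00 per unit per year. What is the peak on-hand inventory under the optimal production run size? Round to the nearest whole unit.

Annual demand D = 386 × 260 = 100,360.
Production build-up factor (1 − d/p) = 1 − 386/2,140 = 0.8196.
Q* = √(2DS / (H(1 − d/p))) = √(2 × 100,360 × 117 / (12 × 0.8196)).
= √(23,484,240 / 9.8355) ≈ 1545.218.
Maximum inventory = Q*(1 − d/p) = 1545.218 × 0.8196 ≈ 1266.501.

I_max ≈ 1,267 sub-assemblies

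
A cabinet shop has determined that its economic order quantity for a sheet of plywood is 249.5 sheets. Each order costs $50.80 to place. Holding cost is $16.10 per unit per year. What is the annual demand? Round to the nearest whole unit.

Invert the EOQ relation Q*² = 2DS/H.
From Q* = √(2DS/H): D = Q*²H / (2S) = 249.5² × 16.1 / (2 × 50.8) = 9864.459.

D ≈ 9,864 sheets per year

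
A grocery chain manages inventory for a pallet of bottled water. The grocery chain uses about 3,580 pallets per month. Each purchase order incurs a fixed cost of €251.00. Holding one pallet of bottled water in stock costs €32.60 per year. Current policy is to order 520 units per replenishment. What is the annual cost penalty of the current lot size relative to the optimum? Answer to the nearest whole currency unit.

Extra cost ≈ €2,697 per year

Annual demand D = 3,580 × 12 = 42,960.
EOQ = √(2DS/H) = √(2 × 42,960 × 251 / 32.6) ≈ 813.35.
Cost at Q* = (D/Q*)S + (Q*/2)H = √(2DSH) ≈ €26,515.07.
Cost at Q = 520: (42,960/520)×251 + (520/2)×32.6 = €20,736.46 + €8,476.00 = €29,212.46.
Excess = €29,212.46 − €26,515.07 = €2,697.39.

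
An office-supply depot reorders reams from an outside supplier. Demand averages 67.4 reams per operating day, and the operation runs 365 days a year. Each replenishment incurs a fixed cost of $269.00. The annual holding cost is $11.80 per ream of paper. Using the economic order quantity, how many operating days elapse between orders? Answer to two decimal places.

Annual demand D = 67.4 × 365 = 24,601.
Q* = √(2DS/H) = √(2 × 24,601 × 269 / 11.8) ≈ 1059.07.
Cycle time = Q*/D × 365 = 1059.07 / 24,601 × 365 ≈ 15.713 days.

T ≈ 15.71 days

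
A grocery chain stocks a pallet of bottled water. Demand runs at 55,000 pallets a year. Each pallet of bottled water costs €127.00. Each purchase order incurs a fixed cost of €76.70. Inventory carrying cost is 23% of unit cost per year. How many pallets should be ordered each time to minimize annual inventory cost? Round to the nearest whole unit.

Q* ≈ 537 pallets

Holding cost H = 0.23 × €127.00 = €29.2100 per unit per year.
EOQ = √(2DS / H) = √(2 × 55,000 × 76.7 / 29.21).
= √(8,437,000 / 29.21) = √288,839.4385 ≈ 537.438.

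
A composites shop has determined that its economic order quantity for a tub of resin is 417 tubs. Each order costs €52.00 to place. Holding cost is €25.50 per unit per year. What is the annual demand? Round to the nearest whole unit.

D ≈ 42,636 tubs per year

Invert the EOQ relation Q*² = 2DS/H.
From Q* = √(2DS/H): D = Q*²H / (2S) = 417² × 25.5 / (2 × 52) = 42636.245.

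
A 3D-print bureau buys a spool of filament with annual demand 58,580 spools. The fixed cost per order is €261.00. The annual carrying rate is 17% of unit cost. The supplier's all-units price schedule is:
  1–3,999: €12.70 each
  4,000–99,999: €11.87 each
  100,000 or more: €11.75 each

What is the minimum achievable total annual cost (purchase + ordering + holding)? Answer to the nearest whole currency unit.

Holding cost per unit per year at price C is H = 0.17·C.
For each price level, check whether its EOQ is feasible; otherwise the best quantity at that price is the breakpoint.
EOQ at €12.70 = 3763.4 (feasible in tier 1): TC = 58,580×€12.70 + (58,580/3763.4)×261 + (3763.4/2)×0.17×€12.70 = €752,091.24.
EOQ at €11.87 = 3892.8 < 4000, so use break Q=4000: TC = 58,580×€11.87 + (58,580/4000.0)×261 + (4000.0/2)×0.17×€11.87 = €703,202.74.
EOQ at €11.75 = 3912.6 < 100000, so use break Q=100000: TC = 58,580×€11.75 + (58,580/100000.0)×261 + (100000.0/2)×0.17×€11.75 = €788,342.89.
Lowest total cost among the candidates is at Q = 4000.0.

TC* ≈ €703,203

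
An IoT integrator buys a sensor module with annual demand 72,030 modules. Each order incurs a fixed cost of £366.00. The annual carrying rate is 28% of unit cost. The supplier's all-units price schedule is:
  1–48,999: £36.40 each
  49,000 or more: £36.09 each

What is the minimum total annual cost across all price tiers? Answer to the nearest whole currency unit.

Holding cost per unit per year at price C is H = 0.28·C.
For each price level, check whether its EOQ is feasible; otherwise the best quantity at that price is the breakpoint.
EOQ at £36.40 = 2274.5 (feasible in tier 1): TC = 72,030×£36.40 + (72,030/2274.5)×366 + (2274.5/2)×0.28×£36.40 = £2,645,073.52.
EOQ at £36.09 = 2284.2 < 49000, so use break Q=49000: TC = 72,030×£36.09 + (72,030/49000.0)×366 + (49000.0/2)×0.28×£36.09 = £2,847,678.12.
Lowest total cost among the candidates is at Q = 2274.5.

TC* ≈ £2,645,074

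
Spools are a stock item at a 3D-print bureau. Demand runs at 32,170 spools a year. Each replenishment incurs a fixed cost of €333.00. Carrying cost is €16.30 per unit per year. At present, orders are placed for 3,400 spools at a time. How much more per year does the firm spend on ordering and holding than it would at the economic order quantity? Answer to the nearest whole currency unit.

Extra cost ≈ €12,173 per year

EOQ = √(2DS/H) = √(2 × 32,170 × 333 / 16.3) ≈ 1146.49.
Cost at Q* = (D/Q*)S + (Q*/2)H = √(2DSH) ≈ €18,687.73.
Cost at Q = 3,400: (32,170/3,400)×333 + (3,400/2)×16.3 = €3,150.77 + €27,710.00 = €30,860.77.
Excess = €30,860.77 − €18,687.73 = €12,173.04.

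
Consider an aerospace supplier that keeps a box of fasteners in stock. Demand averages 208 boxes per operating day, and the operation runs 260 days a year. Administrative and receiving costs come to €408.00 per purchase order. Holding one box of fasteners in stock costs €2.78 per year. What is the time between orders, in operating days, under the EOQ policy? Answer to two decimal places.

T ≈ 19.15 days

Annual demand D = 208 × 260 = 54,080.
EOQ = √(2DS/H) = √(2 × 54,080 × 408 / 2.78) ≈ 3984.20.
Cycle time = Q*/D × 260 = 3984.20 / 54,080 × 260 ≈ 19.155 days.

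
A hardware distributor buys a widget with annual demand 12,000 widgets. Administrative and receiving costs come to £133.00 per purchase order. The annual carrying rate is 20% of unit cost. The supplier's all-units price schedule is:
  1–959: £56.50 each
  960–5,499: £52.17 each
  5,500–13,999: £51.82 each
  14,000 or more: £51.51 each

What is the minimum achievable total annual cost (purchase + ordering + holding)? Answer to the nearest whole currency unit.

Holding cost per unit per year at price C is H = 0.20·C.
Candidates are each tier's EOQ (if it falls in that tier) and each price-break quantity.
EOQ at £56.50 = 531.5 (feasible in tier 1): TC = 12,000×£56.50 + (12,000/531.5)×133 + (531.5/2)×0.20×£56.50 = £684,005.80.
EOQ at £52.17 = 553.1 < 960, so use break Q=960: TC = 12,000×£52.17 + (12,000/960.0)×133 + (960.0/2)×0.20×£52.17 = £632,710.82.
EOQ at £51.82 = 555.0 < 5500, so use break Q=5500: TC = 12,000×£51.82 + (12,000/5500.0)×133 + (5500.0/2)×0.20×£51.82 = £650,631.18.
EOQ at £51.51 = 556.6 < 14000, so use break Q=14000: TC = 12,000×£51.51 + (12,000/14000.0)×133 + (14000.0/2)×0.20×£51.51 = £690,348.00.
Lowest total cost among the candidates is at Q = 960.0.

TC* ≈ £632,711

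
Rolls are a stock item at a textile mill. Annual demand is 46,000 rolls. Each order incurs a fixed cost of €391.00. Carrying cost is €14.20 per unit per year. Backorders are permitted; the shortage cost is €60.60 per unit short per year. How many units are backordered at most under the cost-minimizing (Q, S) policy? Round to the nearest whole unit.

S* ≈ 336 rolls

With planned backorders, Q* = √(2DS/H) · √((H+B)/B).
√(2DS/H) = √(2 × 46,000 × 391 / 14.2) = 1591.615.
√((H+B)/B) = √((14.2+60.6)/60.6) = 1.1110.
Q* ≈ 1768.286.
S* = Q* · H/(H+B) = 1768.286 × 14.2/74.8 ≈ 335.691.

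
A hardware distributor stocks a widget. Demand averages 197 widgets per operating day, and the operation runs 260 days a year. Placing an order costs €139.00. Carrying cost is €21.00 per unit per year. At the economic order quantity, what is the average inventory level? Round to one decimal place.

Average inventory ≈ 411.7 widgets

Annual demand D = 197 × 260 = 51,220.
Q* = √(2DS/H) = √(2 × 51,220 × 139 / 21) ≈ 823.44.
Average inventory = Q*/2 ≈ 823.44 / 2 = 411.721.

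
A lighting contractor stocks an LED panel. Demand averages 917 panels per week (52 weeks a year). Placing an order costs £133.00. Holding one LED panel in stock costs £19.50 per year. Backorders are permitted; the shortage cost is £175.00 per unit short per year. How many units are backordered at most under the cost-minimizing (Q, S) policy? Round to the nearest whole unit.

S* ≈ 85 panels

Annual demand D = 917 × 52 = 47,684.
With planned backorders, Q* = √(2DS/H) · √((H+B)/B).
√(2DS/H) = √(2 × 47,684 × 133 / 19.5) = 806.510.
√((H+B)/B) = √((19.5+175)/175) = 1.0542.
Q* ≈ 850.258.
S* = Q* · H/(H+B) = 850.258 × 19.5/194.5 ≈ 85.244.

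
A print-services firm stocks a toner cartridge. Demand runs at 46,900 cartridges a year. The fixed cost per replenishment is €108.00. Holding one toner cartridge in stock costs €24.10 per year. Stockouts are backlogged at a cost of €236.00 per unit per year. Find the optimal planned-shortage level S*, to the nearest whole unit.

With planned backorders, Q* = √(2DS/H) · √((H+B)/B).
√(2DS/H) = √(2 × 46,900 × 108 / 24.1) = 648.343.
√((H+B)/B) = √((24.1+236)/236) = 1.0498.
Q* ≈ 680.642.
S* = Q* · H/(H+B) = 680.642 × 24.1/260.1 ≈ 63.066.

S* ≈ 63 cartridges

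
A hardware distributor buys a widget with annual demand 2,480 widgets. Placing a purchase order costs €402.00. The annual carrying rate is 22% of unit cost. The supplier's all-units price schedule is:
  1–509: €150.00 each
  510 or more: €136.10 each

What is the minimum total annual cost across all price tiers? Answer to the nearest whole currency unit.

Holding cost per unit per year at price C is H = 0.22·C.
For each price level, check whether its EOQ is feasible; otherwise the best quantity at that price is the breakpoint.
EOQ at €150.00 = 245.8 (feasible in tier 1): TC = 2,480×€150.00 + (2,480/245.8)×402 + (245.8/2)×0.22×€150.00 = €380,111.68.
EOQ at €136.10 = 258.1 < 510, so use break Q=510: TC = 2,480×€136.10 + (2,480/510.0)×402 + (510.0/2)×0.22×€136.10 = €347,118.03.
Lowest total cost among the candidates is at Q = 510.0.

TC* ≈ €347,118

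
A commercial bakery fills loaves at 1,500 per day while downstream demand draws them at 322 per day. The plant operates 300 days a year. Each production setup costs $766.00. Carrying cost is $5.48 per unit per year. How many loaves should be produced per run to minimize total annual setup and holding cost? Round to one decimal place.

Q* ≈ 5,864.1 loaves

Annual demand D = 322 × 300 = 96,600.
Production build-up factor (1 − d/p) = 1 − 322/1,500 = 0.7853.
Q* = √(2DS / (H(1 − d/p))) = √(2 × 96,600 × 766 / (5.48 × 0.7853)).
= √(147,991,200 / 4.3036) ≈ 5864.090.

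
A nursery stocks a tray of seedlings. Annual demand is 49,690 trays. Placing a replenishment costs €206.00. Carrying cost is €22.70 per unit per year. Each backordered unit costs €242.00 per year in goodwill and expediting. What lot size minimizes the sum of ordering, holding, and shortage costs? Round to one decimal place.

Q* ≈ 993.2 trays

With planned backorders, Q* = √(2DS/H) · √((H+B)/B).
√(2DS/H) = √(2 × 49,690 × 206 / 22.7) = 949.664.
√((H+B)/B) = √((22.7+242)/242) = 1.0458.
Q* ≈ 993.206.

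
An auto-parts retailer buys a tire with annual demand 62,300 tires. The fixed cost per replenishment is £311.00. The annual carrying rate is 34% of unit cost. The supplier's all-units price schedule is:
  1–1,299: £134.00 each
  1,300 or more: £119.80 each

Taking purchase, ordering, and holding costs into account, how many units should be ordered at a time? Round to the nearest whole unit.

Q* ≈ 1,300 tires

Holding cost per unit per year at price C is H = 0.34·C.
For each price level, check whether its EOQ is feasible; otherwise the best quantity at that price is the breakpoint.
EOQ at £134.00 = 922.2 (feasible in tier 1): TC = 62,300×£134.00 + (62,300/922.2)×311 + (922.2/2)×0.34×£134.00 = £8,390,217.58.
EOQ at £119.80 = 975.4 < 1300, so use break Q=1300: TC = 62,300×£119.80 + (62,300/1300.0)×311 + (1300.0/2)×0.34×£119.80 = £7,504,919.88.
Lowest total cost is £7,504,919.88 at Q = 1300.0.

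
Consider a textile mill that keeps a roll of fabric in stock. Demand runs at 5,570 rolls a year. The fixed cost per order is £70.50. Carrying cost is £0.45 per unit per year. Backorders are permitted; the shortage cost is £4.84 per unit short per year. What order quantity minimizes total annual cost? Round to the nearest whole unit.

Q* ≈ 1,381 rolls

With planned backorders, Q* = √(2DS/H) · √((H+B)/B).
√(2DS/H) = √(2 × 5,570 × 70.5 / 0.45) = 1321.085.
√((H+B)/B) = √((0.45+4.84)/4.84) = 1.0455.
Q* ≈ 1381.135.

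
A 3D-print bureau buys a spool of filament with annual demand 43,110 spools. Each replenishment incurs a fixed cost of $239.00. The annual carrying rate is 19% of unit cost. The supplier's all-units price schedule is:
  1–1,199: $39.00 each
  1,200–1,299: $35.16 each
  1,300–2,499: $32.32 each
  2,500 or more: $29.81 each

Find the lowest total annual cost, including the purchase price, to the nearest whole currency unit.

Holding cost per unit per year at price C is H = 0.19·C.
Candidates are each tier's EOQ (if it falls in that tier) and each price-break quantity.
Tier 1 ($39.00): EOQ = 1667.6 exceeds tier's upper bound 1199, so this tier is dominated.
Tier 2 ($35.16): EOQ = 1756.3 exceeds tier's upper bound 1299, so this tier is dominated.
EOQ at $32.32 = 1831.9 (feasible in tier 3): TC = 43,110×$32.32 + (43,110/1831.9)×239 + (1831.9/2)×0.19×$32.32 = $1,404,564.24.
EOQ at $29.81 = 1907.4 < 2500, so use break Q=2500: TC = 43,110×$29.81 + (43,110/2500.0)×239 + (2500.0/2)×0.19×$29.81 = $1,296,310.29.
Lowest total cost among the candidates is at Q = 2500.0.

TC* ≈ $1,296,310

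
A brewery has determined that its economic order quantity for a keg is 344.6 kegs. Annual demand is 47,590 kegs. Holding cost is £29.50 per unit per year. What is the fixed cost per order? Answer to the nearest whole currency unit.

Invert the EOQ relation Q*² = 2DS/H.
From Q* = √(2DS/H): S = Q*²H / (2D) = 344.6² × 29.5 / (2 × 47,590) = 36.8050.

S ≈ £37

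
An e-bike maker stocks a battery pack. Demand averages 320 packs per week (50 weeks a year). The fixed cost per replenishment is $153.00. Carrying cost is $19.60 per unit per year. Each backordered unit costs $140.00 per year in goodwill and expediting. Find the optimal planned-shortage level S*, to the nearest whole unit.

S* ≈ 66 packs

Annual demand D = 320 × 50 = 16,000.
With planned backorders, Q* = √(2DS/H) · √((H+B)/B).
√(2DS/H) = √(2 × 16,000 × 153 / 19.6) = 499.796.
√((H+B)/B) = √((19.6+140)/140) = 1.0677.
Q* ≈ 533.636.
S* = Q* · H/(H+B) = 533.636 × 19.6/159.6 ≈ 65.534.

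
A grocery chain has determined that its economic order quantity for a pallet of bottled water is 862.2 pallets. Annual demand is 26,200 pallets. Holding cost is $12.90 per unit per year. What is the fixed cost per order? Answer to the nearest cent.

Squaring Q* = √(2DS/H) gives Q*² = 2DS/H.
From Q* = √(2DS/H): S = Q*²H / (2D) = 862.2² × 12.9 / (2 × 26,200) = 183.0098.

S ≈ $183.01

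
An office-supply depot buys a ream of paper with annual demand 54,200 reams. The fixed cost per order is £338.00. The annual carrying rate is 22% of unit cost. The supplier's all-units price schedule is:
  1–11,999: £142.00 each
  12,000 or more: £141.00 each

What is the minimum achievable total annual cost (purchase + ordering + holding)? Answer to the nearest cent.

TC* ≈ £7,730,232.06

Holding cost per unit per year at price C is H = 0.22·C.
For each price level, check whether its EOQ is feasible; otherwise the best quantity at that price is the breakpoint.
EOQ at £142.00 = 1083.0 (feasible in tier 1): TC = 54,200×£142.00 + (54,200/1083.0)×338 + (1083.0/2)×0.22×£142.00 = £7,730,232.06.
EOQ at £141.00 = 1086.8 < 12000, so use break Q=12000: TC = 54,200×£141.00 + (54,200/12000.0)×338 + (12000.0/2)×0.22×£141.00 = £7,829,846.63.
Lowest total cost among the candidates is at Q = 1083.0.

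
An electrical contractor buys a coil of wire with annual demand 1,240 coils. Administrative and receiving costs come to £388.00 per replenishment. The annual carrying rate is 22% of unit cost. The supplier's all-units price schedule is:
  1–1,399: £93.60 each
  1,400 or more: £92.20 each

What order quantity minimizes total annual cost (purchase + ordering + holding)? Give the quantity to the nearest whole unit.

Q* ≈ 216 coils

Holding cost per unit per year at price C is H = 0.22·C.
For each price level, check whether its EOQ is feasible; otherwise the best quantity at that price is the breakpoint.
EOQ at £93.60 = 216.2 (feasible in tier 1): TC = 1,240×£93.60 + (1,240/216.2)×388 + (216.2/2)×0.22×£93.60 = £120,515.34.
EOQ at £92.20 = 217.8 < 1400, so use break Q=1400: TC = 1,240×£92.20 + (1,240/1400.0)×388 + (1400.0/2)×0.22×£92.20 = £128,870.46.
Lowest total cost is £120,515.34 at Q = 216.2.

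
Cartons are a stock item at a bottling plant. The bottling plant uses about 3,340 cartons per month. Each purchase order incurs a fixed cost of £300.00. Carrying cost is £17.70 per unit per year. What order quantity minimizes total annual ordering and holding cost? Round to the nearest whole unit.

Q* ≈ 1,166 cartons

Annual demand D = 3,340 × 12 = 40,080.
EOQ = √(2DS / H) = √(2 × 40,080 × 300 / 17.7).
= √(24,048,000 / 17.7) = √1,358,644.0678 ≈ 1165.609.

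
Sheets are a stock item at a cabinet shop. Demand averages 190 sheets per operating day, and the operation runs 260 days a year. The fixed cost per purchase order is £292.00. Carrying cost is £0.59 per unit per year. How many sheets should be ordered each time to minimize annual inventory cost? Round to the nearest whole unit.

Annual demand D = 190 × 260 = 49,400.
EOQ = √(2DS / H) = √(2 × 49,400 × 292 / 0.59).
= √(28,849,600 / 0.59) = √48,897,627.1186 ≈ 6992.684.

Q* ≈ 6,993 sheets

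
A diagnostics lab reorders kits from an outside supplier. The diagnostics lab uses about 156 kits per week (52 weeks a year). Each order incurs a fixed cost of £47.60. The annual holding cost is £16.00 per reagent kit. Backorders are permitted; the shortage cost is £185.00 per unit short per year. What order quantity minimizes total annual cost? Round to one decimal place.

Annual demand D = 156 × 52 = 8,112.
With planned backorders, Q* = √(2DS/H) · √((H+B)/B).
√(2DS/H) = √(2 × 8,112 × 47.6 / 16) = 219.696.
√((H+B)/B) = √((16+185)/185) = 1.0423.
Q* ≈ 229.000.

Q* ≈ 229.0 kits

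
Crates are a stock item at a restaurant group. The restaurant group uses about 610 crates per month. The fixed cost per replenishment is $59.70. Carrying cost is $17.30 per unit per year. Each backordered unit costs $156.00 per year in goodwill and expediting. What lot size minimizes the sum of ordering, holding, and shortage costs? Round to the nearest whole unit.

Annual demand D = 610 × 12 = 7,320.
With planned backorders, Q* = √(2DS/H) · √((H+B)/B).
√(2DS/H) = √(2 × 7,320 × 59.7 / 17.3) = 224.768.
√((H+B)/B) = √((17.3+156)/156) = 1.0540.
Q* ≈ 236.904.

Q* ≈ 237 crates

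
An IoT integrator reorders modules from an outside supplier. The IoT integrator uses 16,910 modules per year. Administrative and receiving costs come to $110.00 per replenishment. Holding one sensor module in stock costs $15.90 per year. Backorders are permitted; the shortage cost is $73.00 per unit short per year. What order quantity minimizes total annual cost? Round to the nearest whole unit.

With planned backorders, Q* = √(2DS/H) · √((H+B)/B).
√(2DS/H) = √(2 × 16,910 × 110 / 15.9) = 483.709.
√((H+B)/B) = √((15.9+73)/73) = 1.1035.
Q* ≈ 533.794.

Q* ≈ 534 modules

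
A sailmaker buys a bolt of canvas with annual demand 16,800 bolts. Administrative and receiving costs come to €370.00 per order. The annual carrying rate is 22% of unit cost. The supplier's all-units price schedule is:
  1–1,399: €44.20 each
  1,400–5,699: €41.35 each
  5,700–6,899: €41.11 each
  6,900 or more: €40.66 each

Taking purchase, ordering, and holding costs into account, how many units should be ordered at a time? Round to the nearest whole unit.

Q* ≈ 1,400 bolts

Holding cost per unit per year at price C is H = 0.22·C.
Candidates are each tier's EOQ (if it falls in that tier) and each price-break quantity.
EOQ at €44.20 = 1130.7 (feasible in tier 1): TC = 16,800×€44.20 + (16,800/1130.7)×370 + (1130.7/2)×0.22×€44.20 = €753,554.94.
EOQ at €41.35 = 1169.0 < 1400, so use break Q=1400: TC = 16,800×€41.35 + (16,800/1400.0)×370 + (1400.0/2)×0.22×€41.35 = €705,487.90.
EOQ at €41.11 = 1172.4 < 5700, so use break Q=5700: TC = 16,800×€41.11 + (16,800/5700.0)×370 + (5700.0/2)×0.22×€41.11 = €717,514.50.
EOQ at €40.66 = 1178.9 < 6900, so use break Q=6900: TC = 16,800×€40.66 + (16,800/6900.0)×370 + (6900.0/2)×0.22×€40.66 = €714,849.81.
Lowest total cost is €705,487.90 at Q = 1400.0.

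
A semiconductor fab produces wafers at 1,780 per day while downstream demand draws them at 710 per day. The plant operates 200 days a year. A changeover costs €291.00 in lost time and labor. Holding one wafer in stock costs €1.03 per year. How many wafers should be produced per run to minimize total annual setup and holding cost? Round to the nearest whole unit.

Annual demand D = 710 × 200 = 142,000.
Production build-up factor (1 − d/p) = 1 − 710/1,780 = 0.6011.
Q* = √(2DS / (H(1 − d/p))) = √(2 × 142,000 × 291 / (1.03 × 0.6011)).
= √(82,644,000 / 0.6192) ≈ 11553.276.

Q* ≈ 11,553 wafers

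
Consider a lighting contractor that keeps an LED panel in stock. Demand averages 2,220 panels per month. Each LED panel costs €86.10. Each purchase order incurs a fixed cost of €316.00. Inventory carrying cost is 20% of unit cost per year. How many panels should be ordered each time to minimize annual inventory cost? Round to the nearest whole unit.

Annual demand D = 2,220 × 12 = 26,640.
Holding cost H = 0.20 × €86.10 = €17.2200 per unit per year.
EOQ = √(2DS / H) = √(2 × 26,640 × 316 / 17.22).
= √(16,836,480 / 17.22) = √977,728.223 ≈ 988.801.

Q* ≈ 989 panels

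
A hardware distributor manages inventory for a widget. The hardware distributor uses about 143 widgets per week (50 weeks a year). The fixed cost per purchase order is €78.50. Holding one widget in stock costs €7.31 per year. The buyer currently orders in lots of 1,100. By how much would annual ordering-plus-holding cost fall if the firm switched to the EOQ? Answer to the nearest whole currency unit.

Extra cost ≈ €1,666 per year

Annual demand D = 143 × 50 = 7,150.
EOQ = √(2DS/H) = √(2 × 7,150 × 78.5 / 7.31) ≈ 391.87.
Cost at Q* = (D/Q*)S + (Q*/2)H = √(2DSH) ≈ €2,864.58.
Cost at Q = 1,100: (7,150/1,100)×78.5 + (1,100/2)×7.31 = €510.25 + €4,020.50 = €4,530.75.
Excess = €4,530.75 − €2,864.58 = €1,666.17.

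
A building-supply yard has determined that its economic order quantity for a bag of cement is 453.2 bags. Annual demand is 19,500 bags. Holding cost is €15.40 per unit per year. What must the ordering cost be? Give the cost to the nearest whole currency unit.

S ≈ €81

The basic EOQ model gives Q* = √(2DS/H); rearrange for the unknown.
From Q* = √(2DS/H): S = Q*²H / (2D) = 453.2² × 15.4 / (2 × 19,500) = 81.1028.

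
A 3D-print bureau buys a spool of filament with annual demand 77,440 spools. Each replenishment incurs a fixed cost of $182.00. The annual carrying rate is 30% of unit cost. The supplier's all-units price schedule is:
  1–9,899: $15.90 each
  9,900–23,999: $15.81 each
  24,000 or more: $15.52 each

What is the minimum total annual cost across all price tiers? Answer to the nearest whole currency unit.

Holding cost per unit per year at price C is H = 0.30·C.
Candidates are each tier's EOQ (if it falls in that tier) and each price-break quantity.
EOQ at $15.90 = 2430.9 (feasible in tier 1): TC = 77,440×$15.90 + (77,440/2430.9)×182 + (2430.9/2)×0.30×$15.90 = $1,242,891.58.
EOQ at $15.81 = 2437.8 < 9900, so use break Q=9900: TC = 77,440×$15.81 + (77,440/9900.0)×182 + (9900.0/2)×0.30×$15.81 = $1,249,227.89.
EOQ at $15.52 = 2460.5 < 24000, so use break Q=24000: TC = 77,440×$15.52 + (77,440/24000.0)×182 + (24000.0/2)×0.30×$15.52 = $1,258,328.05.
Lowest total cost among the candidates is at Q = 2430.9.

TC* ≈ $1,242,892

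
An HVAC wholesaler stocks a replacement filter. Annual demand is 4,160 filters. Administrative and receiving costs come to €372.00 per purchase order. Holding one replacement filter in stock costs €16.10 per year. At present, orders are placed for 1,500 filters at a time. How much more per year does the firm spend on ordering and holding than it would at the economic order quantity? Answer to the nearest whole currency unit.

Extra cost ≈ €6,048 per year

EOQ = √(2DS/H) = √(2 × 4,160 × 372 / 16.1) ≈ 438.45.
Cost at Q* = (D/Q*)S + (Q*/2)H = √(2DSH) ≈ €7,059.05.
Cost at Q = 1,500: (4,160/1,500)×372 + (1,500/2)×16.1 = €1,031.68 + €12,075.00 = €13,106.68.
Excess = €13,106.68 − €7,059.05 = €6,047.63.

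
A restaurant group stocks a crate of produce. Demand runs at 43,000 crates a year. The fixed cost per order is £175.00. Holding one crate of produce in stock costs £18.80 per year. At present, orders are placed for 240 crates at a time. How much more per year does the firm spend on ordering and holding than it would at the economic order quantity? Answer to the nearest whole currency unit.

EOQ = √(2DS/H) = √(2 × 43,000 × 175 / 18.8) ≈ 894.72.
Cost at Q* = (D/Q*)S + (Q*/2)H = √(2DSH) ≈ £16,820.82.
Cost at Q = 240: (43,000/240)×175 + (240/2)×18.8 = £31,354.17 + £2,256.00 = £33,610.17.
Excess = £33,610.17 − £16,820.82 = £16,789.35.

Extra cost ≈ £16,789 per year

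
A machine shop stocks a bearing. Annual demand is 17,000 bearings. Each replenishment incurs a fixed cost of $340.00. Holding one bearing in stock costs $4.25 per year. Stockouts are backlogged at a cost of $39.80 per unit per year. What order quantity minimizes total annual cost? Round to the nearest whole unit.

Q* ≈ 1,735 bearings

With planned backorders, Q* = √(2DS/H) · √((H+B)/B).
√(2DS/H) = √(2 × 17,000 × 340 / 4.25) = 1649.242.
√((H+B)/B) = √((4.25+39.8)/39.8) = 1.0520.
Q* ≈ 1735.065.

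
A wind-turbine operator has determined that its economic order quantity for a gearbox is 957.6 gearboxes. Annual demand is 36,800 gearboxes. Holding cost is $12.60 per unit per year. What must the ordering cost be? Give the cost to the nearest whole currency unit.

The basic EOQ model gives Q* = √(2DS/H); rearrange for the unknown.
From Q* = √(2DS/H): S = Q*²H / (2D) = 957.6² × 12.6 / (2 × 36,800) = 156.9860.

S ≈ $157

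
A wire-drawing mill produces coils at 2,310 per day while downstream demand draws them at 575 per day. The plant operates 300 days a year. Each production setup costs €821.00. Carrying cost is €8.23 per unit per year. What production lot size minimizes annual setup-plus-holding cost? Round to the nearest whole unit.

Annual demand D = 575 × 300 = 172,500.
Production build-up factor (1 − d/p) = 1 − 575/2,310 = 0.7511.
Q* = √(2DS / (H(1 − d/p))) = √(2 × 172,500 × 821 / (8.23 × 0.7511)).
= √(283,245,000 / 6.1814) ≈ 6769.202.

Q* ≈ 6,769 coils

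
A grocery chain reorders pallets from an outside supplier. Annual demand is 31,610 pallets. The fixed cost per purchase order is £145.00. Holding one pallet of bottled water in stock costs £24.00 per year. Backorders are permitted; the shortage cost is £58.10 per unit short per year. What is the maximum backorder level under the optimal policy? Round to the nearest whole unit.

S* ≈ 215 pallets

With planned backorders, Q* = √(2DS/H) · √((H+B)/B).
√(2DS/H) = √(2 × 31,610 × 145 / 24) = 618.024.
√((H+B)/B) = √((24+58.1)/58.1) = 1.1887.
Q* ≈ 734.665.
S* = Q* · H/(H+B) = 734.665 × 24/82.1 ≈ 214.762.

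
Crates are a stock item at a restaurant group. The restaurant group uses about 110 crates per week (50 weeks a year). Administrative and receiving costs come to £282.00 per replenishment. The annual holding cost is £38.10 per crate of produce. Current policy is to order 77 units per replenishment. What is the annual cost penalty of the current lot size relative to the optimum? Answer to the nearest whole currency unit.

Extra cost ≈ £10,738 per year

Annual demand D = 110 × 50 = 5,500.
EOQ = √(2DS/H) = √(2 × 5,500 × 282 / 38.1) ≈ 285.34.
Cost at Q* = (D/Q*)S + (Q*/2)H = √(2DSH) ≈ £10,871.35.
Cost at Q = 77: (5,500/77)×282 + (77/2)×38.1 = £20,142.86 + £1,466.85 = £21,609.71.
Excess = £21,609.71 − £10,871.35 = £10,738.36.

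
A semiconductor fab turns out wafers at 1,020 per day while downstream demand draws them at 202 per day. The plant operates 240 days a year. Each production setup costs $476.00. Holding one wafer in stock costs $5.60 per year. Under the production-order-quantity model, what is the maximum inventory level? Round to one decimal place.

Annual demand D = 202 × 240 = 48,480.
Production build-up factor (1 − d/p) = 1 − 202/1,020 = 0.8020.
Q* = √(2DS / (H(1 − d/p))) = √(2 × 48,480 × 476 / (5.6 × 0.8020)).
= √(46,152,960 / 4.491) ≈ 3205.747.
Maximum inventory = Q*(1 − d/p) = 3205.747 × 0.8020 ≈ 2570.883.

I_max ≈ 2,570.9 wafers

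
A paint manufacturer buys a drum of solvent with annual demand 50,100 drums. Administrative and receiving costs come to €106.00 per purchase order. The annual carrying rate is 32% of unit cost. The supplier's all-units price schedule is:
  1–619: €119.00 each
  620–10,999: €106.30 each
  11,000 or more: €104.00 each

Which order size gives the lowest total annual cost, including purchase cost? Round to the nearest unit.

Holding cost per unit per year at price C is H = 0.32·C.
For each price level, check whether its EOQ is feasible; otherwise the best quantity at that price is the breakpoint.
EOQ at €119.00 = 528.1 (feasible in tier 1): TC = 50,100×€119.00 + (50,100/528.1)×106 + (528.1/2)×0.32×€119.00 = €5,982,011.07.
EOQ at €106.30 = 558.8 < 620, so use break Q=620: TC = 50,100×€106.30 + (50,100/620.0)×106 + (620.0/2)×0.32×€106.30 = €5,344,740.44.
EOQ at €104.00 = 564.9 < 11000, so use break Q=11000: TC = 50,100×€104.00 + (50,100/11000.0)×106 + (11000.0/2)×0.32×€104.00 = €5,393,922.78.
Lowest total cost is €5,344,740.44 at Q = 620.0.

Q* ≈ 620 drums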